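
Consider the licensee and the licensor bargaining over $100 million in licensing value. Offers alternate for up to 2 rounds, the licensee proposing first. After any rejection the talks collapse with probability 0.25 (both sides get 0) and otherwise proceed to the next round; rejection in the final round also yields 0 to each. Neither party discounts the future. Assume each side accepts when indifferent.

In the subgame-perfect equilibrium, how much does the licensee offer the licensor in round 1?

Round 2 (the licensor proposes): rejection yields 0 for the licensee; the licensor offers 0 and keeps 100.
Round 1 (the licensee proposes): rejecting gives the licensor an expected 0.75 × 100 = 75, so the licensee offers 75, keeping 25.

75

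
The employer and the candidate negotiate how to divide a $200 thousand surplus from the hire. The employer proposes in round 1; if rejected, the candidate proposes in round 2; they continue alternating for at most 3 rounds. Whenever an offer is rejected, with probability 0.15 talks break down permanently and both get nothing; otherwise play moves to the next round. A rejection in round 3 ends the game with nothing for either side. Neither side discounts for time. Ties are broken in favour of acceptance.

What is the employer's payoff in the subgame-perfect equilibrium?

Round 3 (the employer proposes): the candidate will accept anything ≥ 0, so the employer offers 0 and keeps 200.
Round 2 (the candidate proposes): rejecting gives the employer an expected 0.85 × 200 = 170. The candidate offers 170 and keeps 200 − 170 = 30.
Round 1 (the employer proposes): rejecting gives the candidate an expected 0.85 × 30 = 25.5. The employer offers 25.5 and keeps 200 − 25.5 = 174.5.

174.5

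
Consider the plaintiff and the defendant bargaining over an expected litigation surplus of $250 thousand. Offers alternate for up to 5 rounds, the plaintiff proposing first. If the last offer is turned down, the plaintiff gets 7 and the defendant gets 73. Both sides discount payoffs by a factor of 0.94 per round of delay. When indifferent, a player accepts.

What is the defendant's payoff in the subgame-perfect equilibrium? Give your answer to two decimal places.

By backward induction:
Round 5 (the plaintiff proposes): the defendant gets 73 if talks fail, so the plaintiff offers 73 and keeps 177.
Round 4 (the defendant proposes): the plaintiff can get 177 next round, worth 0.94 × 177 = 166.38 now. The defendant offers 166.38 and keeps 250 − 166.38 = 83.62.
Round 3 (the plaintiff proposes): the defendant can get 83.62 next round, worth 0.94 × 83.62 = 78.6028 now, so the plaintiff offers 78.6028, keeping 171.3972.
Round 2 (the defendant proposes): the plaintiff can get 171.3972 next round, worth 0.94 × 171.3972 = 161.113368 now; the defendant offers that and keeps 88.886632.
Round 1 (the plaintiff proposes): the defendant can get 88.886632 next round, worth 0.94 × 88.886632 = 83.55343408 now, so the plaintiff offers 83.55343408, keeping 166.44656592.

83.55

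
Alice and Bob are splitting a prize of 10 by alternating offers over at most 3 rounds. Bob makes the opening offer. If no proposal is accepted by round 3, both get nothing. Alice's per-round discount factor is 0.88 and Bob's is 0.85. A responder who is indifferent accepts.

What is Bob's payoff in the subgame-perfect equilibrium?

Work backward from the last round.
Round 3 (Bob proposes): Alice will accept anything ≥ 0, so Bob offers 0 and keeps 10.
Round 2 (Alice proposes): Bob can get 10 next round, worth 0.85 × 10 = 8.5 now. Alice offers 8.5 and keeps 10 − 8.5 = 1.5.
Round 1 (Bob proposes): Alice can get 1.5 next round, worth 0.88 × 1.5 = 1.32 now. Bob offers 1.32 and keeps 10 − 1.32 = 8.68.

8.68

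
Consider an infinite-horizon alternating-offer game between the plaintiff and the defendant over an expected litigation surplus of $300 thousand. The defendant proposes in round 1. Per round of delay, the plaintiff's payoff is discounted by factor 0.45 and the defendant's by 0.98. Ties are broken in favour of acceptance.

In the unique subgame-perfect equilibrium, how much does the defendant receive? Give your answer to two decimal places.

295.17

When the defendant proposes, the plaintiff accepts any offer worth at least 0.45 times what the plaintiff would get by proposing next round; and vice versa.
This gives x = 300 − 0.45y and y = 300 − 0.98x, where x and y are each side's share when it proposes.
Hence (1 − 0.45·0.98)x = 300(1 − 0.45), i.e. 0.559·x = 165.
x ≈ 295.1699; the plaintiff's share is 300 − x ≈ 4.8301.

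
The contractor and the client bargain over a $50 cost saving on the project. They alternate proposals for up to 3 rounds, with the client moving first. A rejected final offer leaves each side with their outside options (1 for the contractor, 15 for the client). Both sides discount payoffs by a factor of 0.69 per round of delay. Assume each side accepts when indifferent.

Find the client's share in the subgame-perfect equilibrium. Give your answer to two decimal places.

38.83

Round 3 (the client proposes): the contractor gets 1 if talks fail, so the client offers 1 and keeps 49.
Round 2 (the contractor proposes): the client can get 49 next round, worth 0.69 × 49 = 33.81 now, so the contractor offers 33.81, keeping 16.19.
Round 1 (the client proposes): the contractor can get 16.19 next round, worth 0.69 × 16.19 = 11.1711 now. The client offers 11.1711 and keeps 50 − 11.1711 = 38.8289.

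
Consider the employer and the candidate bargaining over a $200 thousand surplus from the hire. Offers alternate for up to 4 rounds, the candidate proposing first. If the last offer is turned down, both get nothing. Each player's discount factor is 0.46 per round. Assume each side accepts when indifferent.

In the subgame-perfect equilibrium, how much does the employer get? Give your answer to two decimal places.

Solve by backward induction from round 4.
Round 4 (the employer proposes): the candidate will accept anything ≥ 0, so the employer offers 0 and keeps 200.
Round 3 (the candidate proposes): the employer can get 200 next round, worth 0.46 × 200 = 92 now, so the candidate offers 92, keeping 108.
Round 2 (the employer proposes): the candidate can get 108 next round, worth 0.46 × 108 = 49.68 now; the employer offers that and keeps 150.32.
Round 1 (the candidate proposes): the employer can get 150.32 next round, worth 0.46 × 150.32 = 69.1472 now; the candidate offers that and keeps 130.8528.

69.15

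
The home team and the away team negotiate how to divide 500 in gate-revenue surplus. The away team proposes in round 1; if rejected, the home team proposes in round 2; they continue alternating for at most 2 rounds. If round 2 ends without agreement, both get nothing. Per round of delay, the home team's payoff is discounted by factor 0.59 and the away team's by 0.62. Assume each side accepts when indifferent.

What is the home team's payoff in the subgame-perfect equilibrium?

Round 2 (the home team proposes): the away team will accept anything ≥ 0, so the home team offers 0 and keeps 500.
Round 1 (the away team proposes): the home team can get 500 next round, worth 0.59 × 500 = 295 now; the away team offers that and keeps 205.

295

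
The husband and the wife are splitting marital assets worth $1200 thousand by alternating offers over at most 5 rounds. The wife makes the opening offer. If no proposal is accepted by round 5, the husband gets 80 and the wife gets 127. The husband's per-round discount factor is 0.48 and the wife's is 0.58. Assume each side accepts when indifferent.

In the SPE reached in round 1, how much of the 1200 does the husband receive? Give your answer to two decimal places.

315.47

Round 5 (the wife proposes): the husband gets 80 if talks fail, so the wife offers 80 and keeps 1120.
Round 4 (the husband proposes): the wife can get 1120 next round, worth 0.58 × 1120 = 649.6 now. The husband offers 649.6 and keeps 1200 − 649.6 = 550.4.
Round 3 (the wife proposes): the husband can get 550.4 next round, worth 0.48 × 550.4 = 264.192 now; the wife offers that and keeps 935.808.
Round 2 (the husband proposes): the wife can get 935.808 next round, worth 0.58 × 935.808 = 542.76864 now. The husband offers 542.76864 and keeps 1200 − 542.76864 = 657.23136.
Round 1 (the wife proposes): the husband can get 657.23136 next round, worth 0.48 × 657.23136 = 315.4710528 now; the wife offers that and keeps 884.5289472.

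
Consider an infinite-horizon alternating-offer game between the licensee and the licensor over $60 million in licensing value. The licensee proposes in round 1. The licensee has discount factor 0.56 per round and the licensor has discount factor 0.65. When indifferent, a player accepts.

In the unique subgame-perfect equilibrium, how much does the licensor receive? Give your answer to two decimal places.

In a stationary SPE each proposer offers the other exactly their discounted continuation value.
If the licensee keeps x when proposing and the licensor keeps y when proposing, then x = 60 − 0.65y and y = 60 − 0.56x.
Solving: x = 60(1 − 0.65) / (1 − 0.56·0.65) = 21 / 0.636 ≈ 33.0189.
The licensor gets 60 − 33.0189 ≈ 26.9811.

26.98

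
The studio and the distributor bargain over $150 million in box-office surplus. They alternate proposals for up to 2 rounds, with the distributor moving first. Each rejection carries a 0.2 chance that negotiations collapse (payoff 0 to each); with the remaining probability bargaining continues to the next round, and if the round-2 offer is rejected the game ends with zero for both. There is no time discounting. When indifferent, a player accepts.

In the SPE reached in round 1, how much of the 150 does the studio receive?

120

Round 2 (the studio proposes): the distributor will accept anything ≥ 0, so the studio offers 0 and keeps 150.
Round 1 (the distributor proposes): rejecting gives the studio an expected 0.8 × 150 = 120; the distributor offers that and keeps 30.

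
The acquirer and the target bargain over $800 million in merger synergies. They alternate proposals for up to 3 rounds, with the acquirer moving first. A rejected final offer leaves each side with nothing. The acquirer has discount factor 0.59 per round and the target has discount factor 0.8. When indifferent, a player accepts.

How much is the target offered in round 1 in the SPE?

Round 3 (the acquirer proposes): rejection yields 0 for the target; the acquirer offers 0 and keeps 800.
Round 2 (the target proposes): the acquirer can get 800 next round, worth 0.59 × 800 = 472 now; the target offers that and keeps 328.
Round 1 (the acquirer proposes): the target can get 328 next round, worth 0.8 × 328 = 262.4 now; the acquirer offers that and keeps 537.6.

262.4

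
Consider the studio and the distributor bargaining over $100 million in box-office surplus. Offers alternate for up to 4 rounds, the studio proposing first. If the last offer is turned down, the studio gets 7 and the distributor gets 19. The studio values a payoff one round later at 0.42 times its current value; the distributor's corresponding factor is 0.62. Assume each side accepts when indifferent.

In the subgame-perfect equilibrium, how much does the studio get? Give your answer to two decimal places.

49.03

Work backward from the last round.
Round 4 (the distributor proposes): the studio gets 7 if talks fail, so the distributor offers 7 and keeps 93.
Round 3 (the studio proposes): the distributor can get 93 next round, worth 0.62 × 93 = 57.66 now; the studio offers that and keeps 42.34.
Round 2 (the distributor proposes): the studio can get 42.34 next round, worth 0.42 × 42.34 = 17.7828 now, so the distributor offers 17.7828, keeping 82.2172.
Round 1 (the studio proposes): the distributor can get 82.2172 next round, worth 0.62 × 82.2172 = 50.974664 now, so the studio offers 50.974664, keeping 49.025336.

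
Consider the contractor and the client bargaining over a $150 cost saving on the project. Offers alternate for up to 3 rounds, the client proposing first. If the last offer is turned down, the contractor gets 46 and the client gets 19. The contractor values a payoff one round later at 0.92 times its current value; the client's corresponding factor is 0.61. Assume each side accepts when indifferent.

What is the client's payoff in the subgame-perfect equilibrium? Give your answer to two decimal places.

By backward induction:
Round 3 (the client proposes): the contractor gets 46 if talks fail, so the client offers 46 and keeps 104.
Round 2 (the contractor proposes): the client can get 104 next round, worth 0.61 × 104 = 63.44 now; the contractor offers that and keeps 86.56.
Round 1 (the client proposes): the contractor can get 86.56 next round, worth 0.92 × 86.56 = 79.6352 now, so the client offers 79.6352, keeping 70.3648.

70.36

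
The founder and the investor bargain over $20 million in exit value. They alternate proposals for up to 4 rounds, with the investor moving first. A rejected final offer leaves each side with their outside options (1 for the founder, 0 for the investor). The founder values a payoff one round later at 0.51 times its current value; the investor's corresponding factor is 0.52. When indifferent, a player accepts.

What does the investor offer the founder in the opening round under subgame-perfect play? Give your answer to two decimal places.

7.60

Work backward from the last round.
Round 4 (the founder proposes): rejection yields 0 for the investor; the founder offers 0 and keeps 20.
Round 3 (the investor proposes): the founder can get 20 next round, worth 0.51 × 20 = 10.2 now, so the investor offers 10.2, keeping 9.8.
Round 2 (the founder proposes): the investor can get 9.8 next round, worth 0.52 × 9.8 = 5.096 now, so the founder offers 5.096, keeping 14.904.
Round 1 (the investor proposes): the founder can get 14.904 next round, worth 0.51 × 14.904 = 7.60104 now, so the investor offers 7.60104, keeping 12.39896.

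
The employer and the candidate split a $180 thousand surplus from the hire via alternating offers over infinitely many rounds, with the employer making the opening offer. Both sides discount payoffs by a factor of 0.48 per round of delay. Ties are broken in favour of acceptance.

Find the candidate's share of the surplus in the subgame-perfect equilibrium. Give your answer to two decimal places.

58.38

When the employer proposes, the candidate accepts any offer worth at least 0.48 times what the candidate would get by proposing next round; and vice versa.
This gives x = 180 − 0.48y and y = 180 − 0.48x, where x and y are each side's share when it proposes.
Hence (1 − 0.48·0.48)x = 180(1 − 0.48), i.e. 0.7696·x = 93.6.
x ≈ 121.6216; the candidate's share is 180 − x ≈ 58.3784.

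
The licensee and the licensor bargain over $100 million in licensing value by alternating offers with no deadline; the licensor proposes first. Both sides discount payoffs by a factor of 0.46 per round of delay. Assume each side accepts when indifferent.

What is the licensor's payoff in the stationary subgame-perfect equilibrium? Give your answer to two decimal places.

68.49

When the licensor proposes, the licensee accepts any offer worth at least 0.46 times what the licensee would get by proposing next round; and vice versa.
This gives x = 100 − 0.46y and y = 100 − 0.46x, where x and y are each side's share when it proposes.
Hence (1 − 0.46·0.46)x = 100(1 − 0.46), i.e. 0.7884·x = 54.
x ≈ 68.4932; the licensee's share is 100 − x ≈ 31.5068.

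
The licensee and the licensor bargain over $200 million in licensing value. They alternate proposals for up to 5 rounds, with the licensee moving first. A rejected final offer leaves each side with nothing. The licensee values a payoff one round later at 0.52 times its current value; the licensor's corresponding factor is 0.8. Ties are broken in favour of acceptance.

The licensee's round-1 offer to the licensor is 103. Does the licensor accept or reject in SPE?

Reject

Work out the licensor's continuation value if the offer is rejected.
Round 5 (the licensee proposes): rejection yields 0 for the licensor; the licensee offers 0 and keeps 200.
Round 4 (the licensor proposes): the licensee can get 200 next round, worth 0.52 × 200 = 104 now. The licensor offers 104 and keeps 200 − 104 = 96.
Round 3 (the licensee proposes): the licensor can get 96 next round, worth 0.8 × 96 = 76.8 now; the licensee offers that and keeps 123.2.
Round 2 (the licensor proposes): the licensee can get 123.2 next round, worth 0.52 × 123.2 = 64.064 now, so the licensor offers 64.064, keeping 135.936.
So by rejecting in round 1, the licensor gets 135.936 next round, worth 0.8 × 135.936 = 108.7488 now.
Offer 103 < 108.7488, so the licensor rejects.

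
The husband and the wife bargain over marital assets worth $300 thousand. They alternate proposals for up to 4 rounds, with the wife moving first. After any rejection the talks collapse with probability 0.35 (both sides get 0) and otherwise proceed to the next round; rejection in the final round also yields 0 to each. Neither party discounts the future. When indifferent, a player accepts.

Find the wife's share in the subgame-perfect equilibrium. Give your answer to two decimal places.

By backward induction:
Round 4 (the husband proposes): the wife will accept anything ≥ 0, so the husband offers 0 and keeps 300.
Round 3 (the wife proposes): rejecting gives the husband an expected 0.65 × 300 = 195, so the wife offers 195, keeping 105.
Round 2 (the husband proposes): rejecting gives the wife an expected 0.65 × 105 = 68.25, so the husband offers 68.25, keeping 231.75.
Round 1 (the wife proposes): rejecting gives the husband an expected 0.65 × 231.75 = 150.6375. The wife offers 150.6375 and keeps 300 − 150.6375 = 149.3625.

149.36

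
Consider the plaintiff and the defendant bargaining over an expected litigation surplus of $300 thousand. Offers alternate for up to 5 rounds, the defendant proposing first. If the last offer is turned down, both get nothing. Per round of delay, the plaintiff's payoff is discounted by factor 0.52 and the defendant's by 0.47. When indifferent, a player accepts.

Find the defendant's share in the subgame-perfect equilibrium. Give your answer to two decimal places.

197.11

Solve by backward induction from round 5.
Round 5 (the defendant proposes): the plaintiff will accept anything ≥ 0, so the defendant offers 0 and keeps 300.
Round 4 (the plaintiff proposes): the defendant can get 300 next round, worth 0.47 × 300 = 141 now, so the plaintiff offers 141, keeping 159.
Round 3 (the defendant proposes): the plaintiff can get 159 next round, worth 0.52 × 159 = 82.68 now, so the defendant offers 82.68, keeping 217.32.
Round 2 (the plaintiff proposes): the defendant can get 217.32 next round, worth 0.47 × 217.32 = 102.1404 now; the plaintiff offers that and keeps 197.8596.
Round 1 (the defendant proposes): the plaintiff can get 197.8596 next round, worth 0.52 × 197.8596 = 102.886992 now, so the defendant offers 102.886992, keeping 197.113008.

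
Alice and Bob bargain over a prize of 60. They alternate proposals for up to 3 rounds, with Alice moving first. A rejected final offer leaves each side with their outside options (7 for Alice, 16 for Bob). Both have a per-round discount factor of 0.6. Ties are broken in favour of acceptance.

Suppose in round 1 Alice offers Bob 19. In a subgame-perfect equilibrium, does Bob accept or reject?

Reject

Round 3 (Alice proposes): Bob gets 16 if talks fail, so Alice offers 16 and keeps 44.
Round 2 (Bob proposes): Alice can get 44 next round, worth 0.6 × 44 = 26.4 now. Bob offers 26.4 and keeps 60 − 26.4 = 33.6.
So by rejecting in round 1, Bob gets 33.6 next round, worth 0.6 × 33.6 = 20.16 now.
Offer 19 < 20.16, so Bob rejects.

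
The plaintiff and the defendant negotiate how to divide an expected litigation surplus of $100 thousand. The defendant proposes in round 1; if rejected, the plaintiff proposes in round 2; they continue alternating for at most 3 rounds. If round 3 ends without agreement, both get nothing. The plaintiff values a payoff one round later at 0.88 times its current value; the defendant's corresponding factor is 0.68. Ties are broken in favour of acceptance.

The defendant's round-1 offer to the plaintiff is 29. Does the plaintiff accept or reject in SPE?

Round 3 (the defendant proposes): the plaintiff will accept anything ≥ 0, so the defendant offers 0 and keeps 100.
Round 2 (the plaintiff proposes): the defendant can get 100 next round, worth 0.68 × 100 = 68 now. The plaintiff offers 68 and keeps 100 − 68 = 32.
So by rejecting in round 1, the plaintiff gets 32 next round, worth 0.88 × 32 = 28.16 now.
Offer 29 ≥ 28.16, so the plaintiff accepts.

Accept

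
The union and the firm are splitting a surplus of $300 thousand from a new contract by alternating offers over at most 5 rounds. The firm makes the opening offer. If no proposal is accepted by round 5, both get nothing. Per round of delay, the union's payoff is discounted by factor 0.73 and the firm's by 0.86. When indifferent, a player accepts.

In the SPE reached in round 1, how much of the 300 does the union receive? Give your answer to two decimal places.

49.91

Round 5 (the firm proposes): the union will accept anything ≥ 0, so the firm offers 0 and keeps 300.
Round 4 (the union proposes): the firm can get 300 next round, worth 0.86 × 300 = 258 now. The union offers 258 and keeps 300 − 258 = 42.
Round 3 (the firm proposes): the union can get 42 next round, worth 0.73 × 42 = 30.66 now, so the firm offers 30.66, keeping 269.34.
Round 2 (the union proposes): the firm can get 269.34 next round, worth 0.86 × 269.34 = 231.6324 now; the union offers that and keeps 68.3676.
Round 1 (the firm proposes): the union can get 68.3676 next round, worth 0.73 × 68.3676 = 49.908348 now. The firm offers 49.908348 and keeps 300 − 49.908348 = 250.091652.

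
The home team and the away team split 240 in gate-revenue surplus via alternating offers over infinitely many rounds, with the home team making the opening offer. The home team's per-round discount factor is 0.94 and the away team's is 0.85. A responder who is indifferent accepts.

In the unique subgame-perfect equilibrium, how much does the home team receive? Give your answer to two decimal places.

In a stationary SPE each proposer offers the other exactly their discounted continuation value.
If the home team keeps x when proposing and the away team keeps y when proposing, then x = 240 − 0.85y and y = 240 − 0.94x.
Solving: x = 240(1 − 0.85) / (1 − 0.94·0.85) = 36 / 0.201 ≈ 179.1045.
The away team gets 240 − 179.1045 ≈ 60.8955.

179.10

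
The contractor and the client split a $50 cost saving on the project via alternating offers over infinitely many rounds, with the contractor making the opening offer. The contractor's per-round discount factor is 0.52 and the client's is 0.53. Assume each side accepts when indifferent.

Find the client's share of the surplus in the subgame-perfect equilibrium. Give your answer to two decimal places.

17.56

Let x be the contractor's share when the contractor proposes and y be the client's share when the client proposes.
The client accepts iff offered ≥ 0.53·y, so x = 50 − 0.53y. Symmetrically y = 50 − 0.52x.
Substituting: x = 50 − 0.53(50 − 0.52x), giving x(1 − 0.52·0.53) = 50(1 − 0.53).
So x = 50 × 0.47 / 0.7244 ≈ 32.4406, and the client receives 50 − x ≈ 17.5594.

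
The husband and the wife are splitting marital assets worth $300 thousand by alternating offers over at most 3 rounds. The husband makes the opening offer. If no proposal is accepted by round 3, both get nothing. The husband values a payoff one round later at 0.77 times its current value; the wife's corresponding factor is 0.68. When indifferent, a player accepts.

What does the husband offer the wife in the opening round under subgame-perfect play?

46.92

Work backward from the last round.
Round 3 (the husband proposes): rejection yields 0 for the wife; the husband offers 0 and keeps 300.
Round 2 (the wife proposes): the husband can get 300 next round, worth 0.77 × 300 = 231 now. The wife offers 231 and keeps 300 − 231 = 69.
Round 1 (the husband proposes): the wife can get 69 next round, worth 0.68 × 69 = 46.92 now. The husband offers 46.92 and keeps 300 − 46.92 = 253.08.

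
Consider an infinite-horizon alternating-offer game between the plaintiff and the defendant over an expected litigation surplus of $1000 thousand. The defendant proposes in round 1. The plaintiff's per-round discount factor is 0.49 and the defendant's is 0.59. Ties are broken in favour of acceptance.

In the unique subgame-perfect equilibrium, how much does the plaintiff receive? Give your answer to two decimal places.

282.60

When the defendant proposes, the plaintiff accepts any offer worth at least 0.49 times what the plaintiff would get by proposing next round; and vice versa.
This gives x = 1000 − 0.49y and y = 1000 − 0.59x, where x and y are each side's share when it proposes.
Hence (1 − 0.49·0.59)x = 1000(1 − 0.49), i.e. 0.7109·x = 510.
x ≈ 717.4005; the plaintiff's share is 1000 − x ≈ 282.5995.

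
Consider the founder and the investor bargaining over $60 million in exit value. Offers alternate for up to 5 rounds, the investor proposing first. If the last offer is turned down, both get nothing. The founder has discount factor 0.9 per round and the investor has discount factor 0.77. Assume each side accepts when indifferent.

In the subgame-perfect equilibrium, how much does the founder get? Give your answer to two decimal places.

Round 5 (the investor proposes): rejection yields 0 for the founder; the investor offers 0 and keeps 60.
Round 4 (the founder proposes): the investor can get 60 next round, worth 0.77 × 60 = 46.2 now; the founder offers that and keeps 13.8.
Round 3 (the investor proposes): the founder can get 13.8 next round, worth 0.9 × 13.8 = 12.42 now, so the investor offers 12.42, keeping 47.58.
Round 2 (the founder proposes): the investor can get 47.58 next round, worth 0.77 × 47.58 = 36.6366 now. The founder offers 36.6366 and keeps 60 − 36.6366 = 23.3634.
Round 1 (the investor proposes): the founder can get 23.3634 next round, worth 0.9 × 23.3634 = 21.02706 now. The investor offers 21.02706 and keeps 60 − 21.02706 = 38.97294.

21.03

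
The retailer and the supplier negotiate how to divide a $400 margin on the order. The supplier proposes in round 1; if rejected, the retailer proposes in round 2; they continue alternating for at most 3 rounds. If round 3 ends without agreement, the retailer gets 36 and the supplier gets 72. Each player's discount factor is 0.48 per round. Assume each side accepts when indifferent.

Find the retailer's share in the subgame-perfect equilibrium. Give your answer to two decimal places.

Work backward from the last round.
Round 3 (the supplier proposes): the retailer gets 36 if talks fail, so the supplier offers 36 and keeps 364.
Round 2 (the retailer proposes): the supplier can get 364 next round, worth 0.48 × 364 = 174.72 now; the retailer offers that and keeps 225.28.
Round 1 (the supplier proposes): the retailer can get 225.28 next round, worth 0.48 × 225.28 = 108.1344 now; the supplier offers that and keeps 291.8656.

108.13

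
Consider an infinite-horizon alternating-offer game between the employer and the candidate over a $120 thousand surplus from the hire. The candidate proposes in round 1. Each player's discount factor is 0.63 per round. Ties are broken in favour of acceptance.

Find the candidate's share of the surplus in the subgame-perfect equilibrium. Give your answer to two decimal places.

When the candidate proposes, the employer accepts any offer worth at least 0.63 times what the employer would get by proposing next round; and vice versa.
This gives x = 120 − 0.63y and y = 120 − 0.63x, where x and y are each side's share when it proposes.
Hence (1 − 0.63·0.63)x = 120(1 − 0.63), i.e. 0.6031·x = 44.4.
x ≈ 73.6196; the employer's share is 120 − x ≈ 46.3804.

73.62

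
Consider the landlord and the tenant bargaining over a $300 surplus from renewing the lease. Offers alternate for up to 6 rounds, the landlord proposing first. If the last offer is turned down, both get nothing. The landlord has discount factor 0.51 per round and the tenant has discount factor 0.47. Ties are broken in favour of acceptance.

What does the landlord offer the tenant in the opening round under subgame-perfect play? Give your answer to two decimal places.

Round 6 (the tenant proposes): rejection yields 0 for the landlord; the tenant offers 0 and keeps 300.
Round 5 (the landlord proposes): the tenant can get 300 next round, worth 0.47 × 300 = 141 now; the landlord offers that and keeps 159.
Round 4 (the tenant proposes): the landlord can get 159 next round, worth 0.51 × 159 = 81.09 now, so the tenant offers 81.09, keeping 218.91.
Round 3 (the landlord proposes): the tenant can get 218.91 next round, worth 0.47 × 218.91 = 102.8877 now. The landlord offers 102.8877 and keeps 300 − 102.8877 = 197.1123.
Round 2 (the tenant proposes): the landlord can get 197.1123 next round, worth 0.51 × 197.1123 = 100.527273 now. The tenant offers 100.527273 and keeps 300 − 100.527273 = 199.472727.
Round 1 (the landlord proposes): the tenant can get 199.472727 next round, worth 0.47 × 199.472727 = 93.75218169 now; the landlord offers that and keeps 206.24781831.

93.75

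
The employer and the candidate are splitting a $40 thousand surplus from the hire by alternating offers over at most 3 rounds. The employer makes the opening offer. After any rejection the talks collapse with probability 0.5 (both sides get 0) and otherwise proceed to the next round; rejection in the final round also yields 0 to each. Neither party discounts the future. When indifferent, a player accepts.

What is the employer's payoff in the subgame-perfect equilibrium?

30

By backward induction:
Round 3 (the employer proposes): rejection yields 0 for the candidate; the employer offers 0 and keeps 40.
Round 2 (the candidate proposes): rejecting gives the employer an expected 0.5 × 40 = 20, so the candidate offers 20, keeping 20.
Round 1 (the employer proposes): rejecting gives the candidate an expected 0.5 × 20 = 10, so the employer offers 10, keeping 30.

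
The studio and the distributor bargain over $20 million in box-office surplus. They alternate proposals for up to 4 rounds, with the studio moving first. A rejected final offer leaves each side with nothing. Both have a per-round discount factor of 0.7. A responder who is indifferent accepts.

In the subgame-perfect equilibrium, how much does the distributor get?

11.06

Round 4 (the distributor proposes): rejection yields 0 for the studio; the distributor offers 0 and keeps 20.
Round 3 (the studio proposes): the distributor can get 20 next round, worth 0.7 × 20 = 14 now. The studio offers 14 and keeps 20 − 14 = 6.
Round 2 (the distributor proposes): the studio can get 6 next round, worth 0.7 × 6 = 4.2 now, so the distributor offers 4.2, keeping 15.8.
Round 1 (the studio proposes): the distributor can get 15.8 next round, worth 0.7 × 15.8 = 11.06 now. The studio offers 11.06 and keeps 20 − 11.06 = 8.94.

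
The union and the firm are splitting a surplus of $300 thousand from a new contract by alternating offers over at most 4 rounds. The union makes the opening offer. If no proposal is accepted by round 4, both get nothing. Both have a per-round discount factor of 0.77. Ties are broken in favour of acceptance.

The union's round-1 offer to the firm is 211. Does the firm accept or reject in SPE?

Accept

Round 4 (the firm proposes): rejection yields 0 for the union; the firm offers 0 and keeps 300.
Round 3 (the union proposes): the firm can get 300 next round, worth 0.77 × 300 = 231 now. The union offers 231 and keeps 300 − 231 = 69.
Round 2 (the firm proposes): the union can get 69 next round, worth 0.77 × 69 = 53.13 now, so the firm offers 53.13, keeping 246.87.
So by rejecting in round 1, the firm gets 246.87 next round, worth 0.77 × 246.87 = 190.0899 now.
Offer 211 ≥ 190.0899, so the firm accepts.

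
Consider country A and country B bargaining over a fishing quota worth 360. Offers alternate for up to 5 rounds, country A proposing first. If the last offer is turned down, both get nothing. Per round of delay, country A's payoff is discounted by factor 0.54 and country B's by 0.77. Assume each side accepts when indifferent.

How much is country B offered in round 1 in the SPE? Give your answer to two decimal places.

Solve by backward induction from round 5.
Round 5 (country A proposes): rejection yields 0 for country B; country A offers 0 and keeps 360.
Round 4 (country B proposes): country A can get 360 next round, worth 0.54 × 360 = 194.4 now, so country B offers 194.4, keeping 165.6.
Round 3 (country A proposes): country B can get 165.6 next round, worth 0.77 × 165.6 = 127.512 now; country A offers that and keeps 232.488.
Round 2 (country B proposes): country A can get 232.488 next round, worth 0.54 × 232.488 = 125.54352 now; country B offers that and keeps 234.45648.
Round 1 (country A proposes): country B can get 234.45648 next round, worth 0.77 × 234.45648 = 180.5314896 now, so country A offers 180.5314896, keeping 179.4685104.

180.53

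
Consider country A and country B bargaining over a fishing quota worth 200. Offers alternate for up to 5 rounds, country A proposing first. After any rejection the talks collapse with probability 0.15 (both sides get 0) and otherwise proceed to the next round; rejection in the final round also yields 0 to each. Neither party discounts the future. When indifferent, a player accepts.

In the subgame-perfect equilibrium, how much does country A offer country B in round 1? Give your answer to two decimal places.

43.92

Round 5 (country A proposes): country B will accept anything ≥ 0, so country A offers 0 and keeps 200.
Round 4 (country B proposes): rejecting gives country A an expected 0.85 × 200 = 170. Country B offers 170 and keeps 200 − 170 = 30.
Round 3 (country A proposes): rejecting gives country B an expected 0.85 × 30 = 25.5; country A offers that and keeps 174.5.
Round 2 (country B proposes): rejecting gives country A an expected 0.85 × 174.5 = 148.325. Country B offers 148.325 and keeps 200 − 148.325 = 51.675.
Round 1 (country A proposes): rejecting gives country B an expected 0.85 × 51.675 = 43.92375; country A offers that and keeps 156.07625.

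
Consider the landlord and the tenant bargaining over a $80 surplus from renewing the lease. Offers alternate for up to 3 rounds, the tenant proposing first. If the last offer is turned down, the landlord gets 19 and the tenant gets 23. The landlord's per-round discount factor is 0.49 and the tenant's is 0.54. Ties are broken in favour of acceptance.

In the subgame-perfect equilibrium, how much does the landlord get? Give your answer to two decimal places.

23.06

Round 3 (the tenant proposes): the landlord gets 19 if talks fail, so the tenant offers 19 and keeps 61.
Round 2 (the landlord proposes): the tenant can get 61 next round, worth 0.54 × 61 = 32.94 now; the landlord offers that and keeps 47.06.
Round 1 (the tenant proposes): the landlord can get 47.06 next round, worth 0.49 × 47.06 = 23.0594 now, so the tenant offers 23.0594, keeping 56.9406.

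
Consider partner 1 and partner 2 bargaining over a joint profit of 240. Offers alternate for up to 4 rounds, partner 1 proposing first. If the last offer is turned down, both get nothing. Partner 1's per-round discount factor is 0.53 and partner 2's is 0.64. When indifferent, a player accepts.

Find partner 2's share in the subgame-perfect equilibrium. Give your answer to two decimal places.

Round 4 (partner 2 proposes): rejection yields 0 for partner 1; partner 2 offers 0 and keeps 240.
Round 3 (partner 1 proposes): partner 2 can get 240 next round, worth 0.64 × 240 = 153.6 now; partner 1 offers that and keeps 86.4.
Round 2 (partner 2 proposes): partner 1 can get 86.4 next round, worth 0.53 × 86.4 = 45.792 now; partner 2 offers that and keeps 194.208.
Round 1 (partner 1 proposes): partner 2 can get 194.208 next round, worth 0.64 × 194.208 = 124.29312 now; partner 1 offers that and keeps 115.70688.

124.29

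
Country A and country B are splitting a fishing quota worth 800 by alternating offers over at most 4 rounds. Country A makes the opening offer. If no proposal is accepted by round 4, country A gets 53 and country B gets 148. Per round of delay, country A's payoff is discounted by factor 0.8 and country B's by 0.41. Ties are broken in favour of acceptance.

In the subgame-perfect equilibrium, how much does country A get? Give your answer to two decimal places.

Round 4 (country B proposes): country A gets 53 if talks fail, so country B offers 53 and keeps 747.
Round 3 (country A proposes): country B can get 747 next round, worth 0.41 × 747 = 306.27 now. Country A offers 306.27 and keeps 800 − 306.27 = 493.73.
Round 2 (country B proposes): country A can get 493.73 next round, worth 0.8 × 493.73 = 394.984 now; country B offers that and keeps 405.016.
Round 1 (country A proposes): country B can get 405.016 next round, worth 0.41 × 405.016 = 166.05656 now; country A offers that and keeps 633.94344.

633.94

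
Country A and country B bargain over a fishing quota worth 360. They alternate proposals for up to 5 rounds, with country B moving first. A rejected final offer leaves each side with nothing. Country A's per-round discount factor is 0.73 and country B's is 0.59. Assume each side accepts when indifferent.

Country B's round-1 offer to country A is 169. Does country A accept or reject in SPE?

Accept

Round 5 (country B proposes): country A will accept anything ≥ 0, so country B offers 0 and keeps 360.
Round 4 (country A proposes): country B can get 360 next round, worth 0.59 × 360 = 212.4 now, so country A offers 212.4, keeping 147.6.
Round 3 (country B proposes): country A can get 147.6 next round, worth 0.73 × 147.6 = 107.748 now. Country B offers 107.748 and keeps 360 − 107.748 = 252.252.
Round 2 (country A proposes): country B can get 252.252 next round, worth 0.59 × 252.252 = 148.82868 now; country A offers that and keeps 211.17132.
So by rejecting in round 1, country A gets 211.17132 next round, worth 0.73 × 211.17132 = 154.1550636 now.
Offer 169 ≥ 154.1550636, so country A accepts.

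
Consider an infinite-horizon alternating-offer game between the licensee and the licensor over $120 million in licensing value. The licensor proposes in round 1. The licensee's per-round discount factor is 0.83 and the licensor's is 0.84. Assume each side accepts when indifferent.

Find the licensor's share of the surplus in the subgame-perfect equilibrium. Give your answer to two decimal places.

In a stationary SPE each proposer offers the other exactly their discounted continuation value.
If the licensor keeps x when proposing and the licensee keeps y when proposing, then x = 120 − 0.83y and y = 120 − 0.84x.
Solving: x = 120(1 − 0.83) / (1 − 0.84·0.83) = 20.4 / 0.3028 ≈ 67.3712.
The licensee gets 120 − 67.3712 ≈ 52.6288.

67.37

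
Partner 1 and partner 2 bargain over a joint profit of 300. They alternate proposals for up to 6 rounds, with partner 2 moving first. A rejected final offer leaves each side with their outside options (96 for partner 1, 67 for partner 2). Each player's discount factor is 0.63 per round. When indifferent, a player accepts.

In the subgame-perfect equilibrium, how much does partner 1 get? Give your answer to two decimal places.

Round 6 (partner 1 proposes): partner 2 gets 67 if talks fail, so partner 1 offers 67 and keeps 233.
Round 5 (partner 2 proposes): partner 1 can get 233 next round, worth 0.63 × 233 = 146.79 now, so partner 2 offers 146.79, keeping 153.21.
Round 4 (partner 1 proposes): partner 2 can get 153.21 next round, worth 0.63 × 153.21 = 96.5223 now, so partner 1 offers 96.5223, keeping 203.4777.
Round 3 (partner 2 proposes): partner 1 can get 203.4777 next round, worth 0.63 × 203.4777 = 128.190951 now; partner 2 offers that and keeps 171.809049.
Round 2 (partner 1 proposes): partner 2 can get 171.809049 next round, worth 0.63 × 171.809049 = 108.23970087 now. Partner 1 offers 108.23970087 and keeps 300 − 108.23970087 = 191.76029913.
Round 1 (partner 2 proposes): partner 1 can get 191.76029913 next round, worth 0.63 × 191.76029913 = 120.8089884519 now; partner 2 offers that and keeps 179.1910115481.

120.81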